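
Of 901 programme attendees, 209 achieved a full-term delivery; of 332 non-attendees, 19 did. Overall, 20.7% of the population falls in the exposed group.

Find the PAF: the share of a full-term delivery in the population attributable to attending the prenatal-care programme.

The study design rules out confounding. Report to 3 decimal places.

p₁ = P(outcome | exposed) = 209/901 = 0.23196
p₀ = P(outcome | unexposed) = 19/332 = 0.057229
Overall risk P(Y=1) = π·p₁ + (1−π)·p₀ = 0.207×0.23196 + 0.793×0.057229 = 0.093399.
Under exogeneity, PAF = [P(Y=1) − p₀] / P(Y=1).
PAF = (0.093399 − 0.057229) / 0.093399 ≈ 0.3873

PAF ≈ 0.387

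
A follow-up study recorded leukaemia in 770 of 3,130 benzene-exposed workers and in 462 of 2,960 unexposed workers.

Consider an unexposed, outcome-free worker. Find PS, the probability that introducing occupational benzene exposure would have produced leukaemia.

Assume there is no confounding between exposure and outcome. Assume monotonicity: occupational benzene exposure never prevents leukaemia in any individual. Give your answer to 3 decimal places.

p₁ = P(outcome | exposed) = 770/3130 = 0.24601
p₀ = P(outcome | unexposed) = 462/2960 = 0.15608
Under exogeneity and monotonicity, PS = (p₁ − p₀) / (1 − p₀).
PS = (0.24601 − 0.15608) / (1 − 0.15608) = 0.089925 / 0.84392 ≈ 0.1066

PS ≈ 0.107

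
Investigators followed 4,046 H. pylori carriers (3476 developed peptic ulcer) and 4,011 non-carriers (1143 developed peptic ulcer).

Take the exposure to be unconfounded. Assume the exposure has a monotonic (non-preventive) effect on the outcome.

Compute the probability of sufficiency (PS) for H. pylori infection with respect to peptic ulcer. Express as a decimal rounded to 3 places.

p₁ = P(outcome | exposed) = 3476/4046 = 0.85912
p₀ = P(outcome | unexposed) = 1143/4011 = 0.28497
Under exogeneity and monotonicity, PS = (p₁ − p₀) / (1 − p₀).
PS = (0.85912 − 0.28497) / (1 − 0.28497) = 0.57415 / 0.71503 ≈ 0.8030

PS ≈ 0.803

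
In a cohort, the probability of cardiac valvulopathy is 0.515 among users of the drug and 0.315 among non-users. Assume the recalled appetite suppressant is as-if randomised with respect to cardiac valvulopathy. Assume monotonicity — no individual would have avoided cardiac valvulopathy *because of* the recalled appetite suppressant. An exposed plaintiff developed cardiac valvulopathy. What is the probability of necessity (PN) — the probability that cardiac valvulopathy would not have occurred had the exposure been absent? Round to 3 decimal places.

PN ≈ 0.388

Let p₁ = 0.515, p₀ = 0.315.
Under exogeneity and monotonicity, PN = (p₁ − p₀) / p₁.
PN = (0.515 − 0.315) / 0.515 = 0.2 / 0.515 ≈ 0.3883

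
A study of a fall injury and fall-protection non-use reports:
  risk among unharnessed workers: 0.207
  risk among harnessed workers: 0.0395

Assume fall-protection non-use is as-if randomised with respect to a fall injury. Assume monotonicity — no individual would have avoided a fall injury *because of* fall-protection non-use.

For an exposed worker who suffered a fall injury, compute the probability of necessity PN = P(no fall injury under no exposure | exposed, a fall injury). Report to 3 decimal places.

PN ≈ 0.809

Let p₁ = 0.207, p₀ = 0.0395.
Under exogeneity and monotonicity, PN = (p₁ − p₀) / p₁.
PN = (0.207 − 0.0395) / 0.207 = 0.1675 / 0.207 ≈ 0.8092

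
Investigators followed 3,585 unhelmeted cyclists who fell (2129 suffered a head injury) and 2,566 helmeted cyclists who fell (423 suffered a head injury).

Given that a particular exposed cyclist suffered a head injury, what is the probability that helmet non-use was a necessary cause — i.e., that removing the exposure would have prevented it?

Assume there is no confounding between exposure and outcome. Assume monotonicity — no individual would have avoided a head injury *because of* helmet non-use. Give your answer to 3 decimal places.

p₁ = P(outcome | exposed) = 2129/3585 = 0.59386
p₀ = P(outcome | unexposed) = 423/2566 = 0.16485
Under exogeneity and monotonicity, PN = (p₁ − p₀) / p₁.
PN = (0.59386 − 0.16485) / 0.59386 = 0.42902 / 0.59386 ≈ 0.7224

PN ≈ 0.722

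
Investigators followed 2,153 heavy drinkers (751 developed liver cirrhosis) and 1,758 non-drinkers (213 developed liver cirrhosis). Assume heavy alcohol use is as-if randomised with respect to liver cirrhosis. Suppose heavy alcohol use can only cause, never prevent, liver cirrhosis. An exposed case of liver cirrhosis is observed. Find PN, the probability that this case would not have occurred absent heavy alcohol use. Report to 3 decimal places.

p₁ = P(outcome | exposed) = 751/2153 = 0.34882
p₀ = P(outcome | unexposed) = 213/1758 = 0.12116
Under exogeneity and monotonicity, PN = (p₁ − p₀) / p₁.
PN = (0.34882 − 0.12116) / 0.34882 = 0.22766 / 0.34882 ≈ 0.6527

PN ≈ 0.653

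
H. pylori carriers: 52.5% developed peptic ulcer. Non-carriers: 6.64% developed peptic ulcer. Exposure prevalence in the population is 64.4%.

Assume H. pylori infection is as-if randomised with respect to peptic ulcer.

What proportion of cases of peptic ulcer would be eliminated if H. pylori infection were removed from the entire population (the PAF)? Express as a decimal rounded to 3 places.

p₁ = 0.525, p₀ = 0.0664.
Overall risk P(Y=1) = π·p₁ + (1−π)·p₀ = 0.644×0.525 + 0.356×0.0664 = 0.36174.
Under exogeneity, PAF = [P(Y=1) − p₀] / P(Y=1).
PAF = (0.36174 − 0.0664) / 0.36174 ≈ 0.8164

PAF ≈ 0.816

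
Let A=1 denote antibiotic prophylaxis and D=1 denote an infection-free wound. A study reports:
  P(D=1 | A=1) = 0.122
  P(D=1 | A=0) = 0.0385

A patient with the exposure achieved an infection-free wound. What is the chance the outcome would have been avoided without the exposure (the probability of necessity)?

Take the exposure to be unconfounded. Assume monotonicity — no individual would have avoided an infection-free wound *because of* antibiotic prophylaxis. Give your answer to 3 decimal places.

Let p₁ = 0.122, p₀ = 0.0385.
Under exogeneity and monotonicity, PN = (p₁ − p₀) / p₁.
PN = (0.122 − 0.0385) / 0.122 = 0.0835 / 0.122 ≈ 0.6844

PN ≈ 0.684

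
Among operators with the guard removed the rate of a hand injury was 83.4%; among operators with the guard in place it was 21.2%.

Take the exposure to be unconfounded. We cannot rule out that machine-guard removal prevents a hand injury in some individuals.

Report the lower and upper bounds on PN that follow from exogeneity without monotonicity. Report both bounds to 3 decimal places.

p₁ = 0.834, p₀ = 0.212.
Under exogeneity alone the bounds on PN are max{0,(p₁−p₀)/p₁} ≤ PN ≤ min{1,(1−p₀)/p₁}.
  lower = (p₁ − p₀)/p₁ = 0.622 / 0.834 ≈ 0.7458
  upper = min{1, (1 − p₀)/p₁} = 0.788 / 0.834 ≈ 0.9448

0.746 ≤ PN ≤ 0.945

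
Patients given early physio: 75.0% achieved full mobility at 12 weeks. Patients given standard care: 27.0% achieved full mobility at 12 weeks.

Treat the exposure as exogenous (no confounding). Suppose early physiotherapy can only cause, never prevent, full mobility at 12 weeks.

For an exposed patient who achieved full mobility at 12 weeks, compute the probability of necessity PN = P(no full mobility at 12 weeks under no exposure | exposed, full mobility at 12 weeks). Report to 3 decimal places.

PN ≈ 0.640

p₁ = 0.75, p₀ = 0.27.
Under exogeneity and monotonicity, PN = (p₁ − p₀) / p₁.
PN = (0.75 − 0.27) / 0.75 = 0.48 / 0.75 ≈ 0.6400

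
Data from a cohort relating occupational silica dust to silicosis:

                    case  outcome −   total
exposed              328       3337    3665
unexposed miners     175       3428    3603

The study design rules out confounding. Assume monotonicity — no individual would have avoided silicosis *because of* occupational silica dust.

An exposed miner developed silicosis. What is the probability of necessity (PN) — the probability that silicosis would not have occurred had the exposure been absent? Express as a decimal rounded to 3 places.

PN ≈ 0.457

p₁ = P(outcome | exposed) = 328/3665 = 0.089495
p₀ = P(outcome | unexposed) = 175/3603 = 0.048571
Under exogeneity and monotonicity, PN = (p₁ − p₀) / p₁.
PN = (0.089495 − 0.048571) / 0.089495 = 0.040925 / 0.089495 ≈ 0.4573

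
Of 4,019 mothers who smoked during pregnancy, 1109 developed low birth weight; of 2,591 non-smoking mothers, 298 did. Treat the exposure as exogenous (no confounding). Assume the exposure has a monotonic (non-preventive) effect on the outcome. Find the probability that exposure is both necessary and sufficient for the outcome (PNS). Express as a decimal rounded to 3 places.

PNS ≈ 0.161

p₁ = P(outcome | exposed) = 1109/4019 = 0.27594
p₀ = P(outcome | unexposed) = 298/2591 = 0.11501
Under exogeneity and monotonicity, PNS = p₁ − p₀.
PNS = 0.27594 − 0.11501 = 0.16093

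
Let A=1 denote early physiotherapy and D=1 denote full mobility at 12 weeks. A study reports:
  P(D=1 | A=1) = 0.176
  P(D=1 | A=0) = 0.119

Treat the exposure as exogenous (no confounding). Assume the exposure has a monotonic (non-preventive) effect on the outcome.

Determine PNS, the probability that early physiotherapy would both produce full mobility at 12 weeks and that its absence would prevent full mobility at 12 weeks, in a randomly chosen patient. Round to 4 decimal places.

PNS ≈ 0.0570

Let p₁ = 0.176, p₀ = 0.119.
Under exogeneity and monotonicity, PNS = p₁ − p₀.
PNS = 0.176 − 0.119 = 0.057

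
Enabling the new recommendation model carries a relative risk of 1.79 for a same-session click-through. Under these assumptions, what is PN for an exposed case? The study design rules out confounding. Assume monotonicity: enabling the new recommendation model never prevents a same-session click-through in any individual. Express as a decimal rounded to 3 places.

PN ≈ 0.441

Under exogeneity and monotonicity, PN = (RR − 1) / RR = 1 − 1/RR.
PN = (1.79 − 1) / 1.79 = 0.79 / 1.79 ≈ 0.4413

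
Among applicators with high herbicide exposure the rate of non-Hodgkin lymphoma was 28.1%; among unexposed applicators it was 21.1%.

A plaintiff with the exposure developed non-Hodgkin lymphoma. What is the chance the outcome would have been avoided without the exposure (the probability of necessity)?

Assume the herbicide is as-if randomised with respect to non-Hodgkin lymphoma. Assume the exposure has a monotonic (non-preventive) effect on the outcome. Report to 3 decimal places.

PN ≈ 0.249

p₁ = 0.281, p₀ = 0.211.
Under exogeneity and monotonicity, PN = (p₁ − p₀) / p₁.
PN = (0.281 − 0.211) / 0.281 = 0.07 / 0.281 ≈ 0.2491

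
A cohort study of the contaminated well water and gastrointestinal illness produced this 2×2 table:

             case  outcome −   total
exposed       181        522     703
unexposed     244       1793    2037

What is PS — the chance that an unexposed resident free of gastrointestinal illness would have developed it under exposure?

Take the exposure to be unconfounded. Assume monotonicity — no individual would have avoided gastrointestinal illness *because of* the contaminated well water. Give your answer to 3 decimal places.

p₁ = P(outcome | exposed) = 181/703 = 0.25747
p₀ = P(outcome | unexposed) = 244/2037 = 0.11978
Under exogeneity and monotonicity, PS = (p₁ − p₀) / (1 − p₀).
PS = (0.25747 − 0.11978) / (1 − 0.11978) = 0.13768 / 0.88022 ≈ 0.1564

PS ≈ 0.156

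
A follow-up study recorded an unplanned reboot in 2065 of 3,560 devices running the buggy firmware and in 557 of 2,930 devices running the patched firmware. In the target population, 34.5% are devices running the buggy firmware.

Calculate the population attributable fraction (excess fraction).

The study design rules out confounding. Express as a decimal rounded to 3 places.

p₁ = P(outcome | exposed) = 2065/3560 = 0.58006
p₀ = P(outcome | unexposed) = 557/2930 = 0.1901
Overall risk P(Y=1) = π·p₁ + (1−π)·p₀ = 0.345×0.58006 + 0.655×0.1901 = 0.32464.
Under exogeneity, PAF = [P(Y=1) − p₀] / P(Y=1).
PAF = (0.32464 − 0.1901) / 0.32464 ≈ 0.4144

PAF ≈ 0.414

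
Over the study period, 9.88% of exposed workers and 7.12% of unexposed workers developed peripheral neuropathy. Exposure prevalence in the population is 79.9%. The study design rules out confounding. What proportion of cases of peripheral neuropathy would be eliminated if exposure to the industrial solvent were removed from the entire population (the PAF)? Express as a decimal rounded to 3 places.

p₁ = 0.0988, p₀ = 0.0712.
Overall risk P(Y=1) = π·p₁ + (1−π)·p₀ = 0.799×0.0988 + 0.201×0.0712 = 0.093252.
Under exogeneity, PAF = [P(Y=1) − p₀] / P(Y=1).
PAF = (0.093252 − 0.0712) / 0.093252 ≈ 0.2365

PAF ≈ 0.236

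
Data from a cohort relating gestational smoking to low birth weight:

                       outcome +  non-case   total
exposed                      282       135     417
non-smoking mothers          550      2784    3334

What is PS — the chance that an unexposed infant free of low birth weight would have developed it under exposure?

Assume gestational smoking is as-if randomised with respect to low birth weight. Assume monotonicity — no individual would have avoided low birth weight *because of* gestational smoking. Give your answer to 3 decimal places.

PS ≈ 0.612

p₁ = P(outcome | exposed) = 282/417 = 0.67626
p₀ = P(outcome | unexposed) = 550/3334 = 0.16497
Under exogeneity and monotonicity, PS = (p₁ − p₀) / (1 − p₀).
PS = (0.67626 − 0.16497) / (1 − 0.16497) = 0.51129 / 0.83503 ≈ 0.6123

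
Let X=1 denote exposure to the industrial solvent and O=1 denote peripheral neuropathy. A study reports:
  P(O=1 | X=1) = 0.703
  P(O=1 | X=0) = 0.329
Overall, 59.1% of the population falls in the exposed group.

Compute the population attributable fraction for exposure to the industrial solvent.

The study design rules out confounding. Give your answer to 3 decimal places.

Let p₁ = 0.703, p₀ = 0.329.
Overall risk P(Y=1) = π·p₁ + (1−π)·p₀ = 0.591×0.703 + 0.409×0.329 = 0.55003.
Under exogeneity, PAF = [P(Y=1) − p₀] / P(Y=1).
PAF = (0.55003 − 0.329) / 0.55003 ≈ 0.4019

PAF ≈ 0.402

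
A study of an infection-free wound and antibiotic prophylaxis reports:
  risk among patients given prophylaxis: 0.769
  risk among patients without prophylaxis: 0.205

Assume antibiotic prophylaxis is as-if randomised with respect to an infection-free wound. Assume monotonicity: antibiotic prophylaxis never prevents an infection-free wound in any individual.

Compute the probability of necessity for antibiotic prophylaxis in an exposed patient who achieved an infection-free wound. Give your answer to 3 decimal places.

PN ≈ 0.733

Let p₁ = 0.769, p₀ = 0.205.
Under exogeneity and monotonicity, PN = (p₁ − p₀) / p₁.
PN = (0.769 − 0.205) / 0.769 = 0.564 / 0.769 ≈ 0.7334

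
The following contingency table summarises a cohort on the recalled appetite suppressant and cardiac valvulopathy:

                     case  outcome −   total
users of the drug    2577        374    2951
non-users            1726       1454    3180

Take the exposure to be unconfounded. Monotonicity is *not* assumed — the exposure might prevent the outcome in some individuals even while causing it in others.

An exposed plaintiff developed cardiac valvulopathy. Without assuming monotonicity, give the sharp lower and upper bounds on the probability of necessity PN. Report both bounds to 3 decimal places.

0.378 ≤ PN ≤ 0.524

p₁ = P(outcome | exposed) = 2577/2951 = 0.87326
p₀ = P(outcome | unexposed) = 1726/3180 = 0.54277
Under exogeneity alone the bounds on PN are max{0,(p₁−p₀)/p₁} ≤ PN ≤ min{1,(1−p₀)/p₁}.
  lower = (p₁ − p₀)/p₁ = 0.3305 / 0.87326 ≈ 0.3785
  upper = min{1, (1 − p₀)/p₁} = 0.45723 / 0.87326 ≈ 0.5236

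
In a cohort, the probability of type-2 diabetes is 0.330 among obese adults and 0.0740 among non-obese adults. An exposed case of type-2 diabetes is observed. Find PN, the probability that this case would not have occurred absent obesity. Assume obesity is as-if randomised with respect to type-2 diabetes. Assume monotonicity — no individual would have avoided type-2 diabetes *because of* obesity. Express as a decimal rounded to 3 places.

Let p₁ = 0.33, p₀ = 0.074.
Under exogeneity and monotonicity, PN = (p₁ − p₀) / p₁.
PN = (0.33 − 0.074) / 0.33 = 0.256 / 0.33 ≈ 0.7758

PN ≈ 0.776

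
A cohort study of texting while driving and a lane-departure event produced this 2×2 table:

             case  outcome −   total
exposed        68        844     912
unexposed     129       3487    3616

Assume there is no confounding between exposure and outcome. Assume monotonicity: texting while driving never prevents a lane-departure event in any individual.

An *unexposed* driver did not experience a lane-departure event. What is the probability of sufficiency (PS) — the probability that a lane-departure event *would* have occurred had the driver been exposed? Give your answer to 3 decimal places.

p₁ = P(outcome | exposed) = 68/912 = 0.074561
p₀ = P(outcome | unexposed) = 129/3616 = 0.035675
Under exogeneity and monotonicity, PS = (p₁ − p₀)/(1 − p₀).
PS = (0.074561 − 0.035675) / 0.96433 ≈ 0.0403

PS ≈ 0.040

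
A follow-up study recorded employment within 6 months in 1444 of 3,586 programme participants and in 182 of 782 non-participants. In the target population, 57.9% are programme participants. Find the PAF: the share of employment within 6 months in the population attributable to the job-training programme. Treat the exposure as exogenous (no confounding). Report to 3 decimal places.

PAF ≈ 0.297

p₁ = P(outcome | exposed) = 1444/3586 = 0.40268
p₀ = P(outcome | unexposed) = 182/782 = 0.23274
Overall risk P(Y=1) = π·p₁ + (1−π)·p₀ = 0.579×0.40268 + 0.421×0.23274 = 0.33113.
Under exogeneity, PAF = [P(Y=1) − p₀] / P(Y=1).
PAF = (0.33113 − 0.23274) / 0.33113 ≈ 0.2971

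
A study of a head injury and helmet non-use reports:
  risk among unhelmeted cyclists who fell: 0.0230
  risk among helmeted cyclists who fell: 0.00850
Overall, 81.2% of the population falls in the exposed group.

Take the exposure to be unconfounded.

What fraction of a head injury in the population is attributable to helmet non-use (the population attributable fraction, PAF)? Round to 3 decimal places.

Let p₁ = 0.023, p₀ = 0.0085.
Overall risk P(Y=1) = π·p₁ + (1−π)·p₀ = 0.812×0.023 + 0.188×0.0085 = 0.020274.
Under exogeneity, PAF = [P(Y=1) − p₀] / P(Y=1).
PAF = (0.020274 − 0.0085) / 0.020274 ≈ 0.5807

PAF ≈ 0.581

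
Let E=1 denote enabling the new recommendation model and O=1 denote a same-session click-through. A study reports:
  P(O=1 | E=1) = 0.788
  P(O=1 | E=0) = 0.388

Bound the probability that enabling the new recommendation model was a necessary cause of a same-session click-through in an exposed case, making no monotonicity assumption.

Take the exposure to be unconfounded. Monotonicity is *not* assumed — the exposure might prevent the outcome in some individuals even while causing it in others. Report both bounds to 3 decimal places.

Let p₁ = 0.788, p₀ = 0.388.
Under exogeneity alone the bounds on PN are max{0,(p₁−p₀)/p₁} ≤ PN ≤ min{1,(1−p₀)/p₁}.
  lower = (p₁ − p₀)/p₁ = 0.4 / 0.788 ≈ 0.5076
  upper = min{1, (1 − p₀)/p₁} = 0.612 / 0.788 ≈ 0.7766

0.508 ≤ PN ≤ 0.777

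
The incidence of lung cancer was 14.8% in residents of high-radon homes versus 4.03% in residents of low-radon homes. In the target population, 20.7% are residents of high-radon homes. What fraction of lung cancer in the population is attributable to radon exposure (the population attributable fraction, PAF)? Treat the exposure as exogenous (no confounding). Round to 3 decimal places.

PAF ≈ 0.356

p₁ = 0.148, p₀ = 0.0403.
Overall risk P(Y=1) = π·p₁ + (1−π)·p₀ = 0.207×0.148 + 0.793×0.0403 = 0.062594.
Under exogeneity, PAF = [P(Y=1) − p₀] / P(Y=1).
PAF = (0.062594 − 0.0403) / 0.062594 ≈ 0.3562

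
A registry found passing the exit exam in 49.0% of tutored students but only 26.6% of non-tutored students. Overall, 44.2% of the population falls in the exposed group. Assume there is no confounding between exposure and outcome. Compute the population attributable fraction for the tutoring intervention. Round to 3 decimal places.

p₁ = 0.49, p₀ = 0.266.
Overall risk P(Y=1) = π·p₁ + (1−π)·p₀ = 0.442×0.49 + 0.558×0.266 = 0.36501.
Under exogeneity, PAF = [P(Y=1) − p₀] / P(Y=1).
PAF = (0.36501 − 0.266) / 0.36501 ≈ 0.2712

PAF ≈ 0.271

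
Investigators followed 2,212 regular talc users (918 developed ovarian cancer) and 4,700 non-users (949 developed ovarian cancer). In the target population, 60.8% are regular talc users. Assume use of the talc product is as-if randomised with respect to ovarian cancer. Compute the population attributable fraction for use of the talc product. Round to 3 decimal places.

p₁ = P(outcome | exposed) = 918/2212 = 0.41501
p₀ = P(outcome | unexposed) = 949/4700 = 0.20191
Overall risk P(Y=1) = π·p₁ + (1−π)·p₀ = 0.608×0.41501 + 0.392×0.20191 = 0.33148.
Under exogeneity, PAF = [P(Y=1) − p₀] / P(Y=1).
PAF = (0.33148 − 0.20191) / 0.33148 ≈ 0.3909

PAF ≈ 0.391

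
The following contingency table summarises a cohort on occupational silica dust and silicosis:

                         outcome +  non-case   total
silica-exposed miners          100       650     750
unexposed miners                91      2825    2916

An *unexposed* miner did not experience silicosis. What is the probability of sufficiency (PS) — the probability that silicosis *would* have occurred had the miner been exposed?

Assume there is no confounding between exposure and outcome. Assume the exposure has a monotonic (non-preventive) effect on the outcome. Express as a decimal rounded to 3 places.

PS ≈ 0.105

p₁ = P(outcome | exposed) = 100/750 = 0.13333
p₀ = P(outcome | unexposed) = 91/2916 = 0.031207
Under exogeneity and monotonicity, PS = (p₁ − p₀) / (1 − p₀).
PS = (0.13333 − 0.031207) / (1 − 0.031207) = 0.10213 / 0.96879 ≈ 0.1054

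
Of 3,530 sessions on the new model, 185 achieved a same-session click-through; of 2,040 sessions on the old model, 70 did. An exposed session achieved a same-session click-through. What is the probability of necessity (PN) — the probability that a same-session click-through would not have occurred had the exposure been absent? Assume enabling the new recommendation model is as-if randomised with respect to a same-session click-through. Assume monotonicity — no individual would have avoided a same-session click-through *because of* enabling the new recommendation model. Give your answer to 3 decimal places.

p₁ = P(outcome | exposed) = 185/3530 = 0.052408
p₀ = P(outcome | unexposed) = 70/2040 = 0.034314
Under exogeneity and monotonicity, PN = (p₁ − p₀) / p₁.
PN = (0.052408 − 0.034314) / 0.052408 = 0.018094 / 0.052408 ≈ 0.3453

PN ≈ 0.345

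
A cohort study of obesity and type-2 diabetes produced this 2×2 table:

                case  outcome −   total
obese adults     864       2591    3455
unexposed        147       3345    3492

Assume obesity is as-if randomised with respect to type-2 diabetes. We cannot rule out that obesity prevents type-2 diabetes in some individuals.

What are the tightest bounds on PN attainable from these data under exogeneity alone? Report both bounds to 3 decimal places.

0.832 ≤ PN ≤ 1.000

p₁ = P(outcome | exposed) = 864/3455 = 0.25007
p₀ = P(outcome | unexposed) = 147/3492 = 0.042096
Under exogeneity alone the bounds on PN are max{0,(p₁−p₀)/p₁} ≤ PN ≤ min{1,(1−p₀)/p₁}.
  lower = (p₁ − p₀)/p₁ = 0.20798 / 0.25007 ≈ 0.8317
  upper = min{1, (1 − p₀)/p₁} = 0.9579 / 0.25007 ≈ 3.8305 → capped at 1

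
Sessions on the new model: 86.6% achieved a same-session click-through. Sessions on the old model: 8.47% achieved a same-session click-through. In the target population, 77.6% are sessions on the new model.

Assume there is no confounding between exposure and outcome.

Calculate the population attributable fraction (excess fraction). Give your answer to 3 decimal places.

p₁ = 0.866, p₀ = 0.0847.
Overall risk P(Y=1) = π·p₁ + (1−π)·p₀ = 0.776×0.866 + 0.224×0.0847 = 0.69099.
Under exogeneity, PAF = [P(Y=1) − p₀] / P(Y=1).
PAF = (0.69099 − 0.0847) / 0.69099 ≈ 0.8774

PAF ≈ 0.877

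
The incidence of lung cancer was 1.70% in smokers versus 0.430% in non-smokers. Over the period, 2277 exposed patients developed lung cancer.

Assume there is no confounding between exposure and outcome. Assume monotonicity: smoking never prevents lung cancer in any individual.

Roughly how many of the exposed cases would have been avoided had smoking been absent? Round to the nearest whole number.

p₁ = 0.017, p₀ = 0.0043.
PN = (p₁ − p₀)/p₁ = (0.017 − 0.0043) / 0.017 ≈ 0.74706.
Attributable cases ≈ PN × (exposed cases) = 0.74706 × 2277 ≈ 1701.05.

about 1701 cases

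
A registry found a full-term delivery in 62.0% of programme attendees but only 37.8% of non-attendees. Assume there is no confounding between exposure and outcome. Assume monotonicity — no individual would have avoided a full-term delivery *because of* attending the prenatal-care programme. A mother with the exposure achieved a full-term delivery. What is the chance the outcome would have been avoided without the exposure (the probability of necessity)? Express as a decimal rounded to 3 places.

p₁ = 0.62, p₀ = 0.378.
Under exogeneity and monotonicity, PN = (p₁ − p₀) / p₁.
PN = (0.62 − 0.378) / 0.62 = 0.242 / 0.62 ≈ 0.3903

PN ≈ 0.390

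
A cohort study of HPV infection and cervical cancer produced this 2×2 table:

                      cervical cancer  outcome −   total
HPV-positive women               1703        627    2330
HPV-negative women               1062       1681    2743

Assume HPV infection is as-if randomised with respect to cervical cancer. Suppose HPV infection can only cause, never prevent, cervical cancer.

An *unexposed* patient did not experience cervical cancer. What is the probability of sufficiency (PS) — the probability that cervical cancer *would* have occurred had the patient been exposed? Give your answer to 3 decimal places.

p₁ = P(outcome | exposed) = 1703/2330 = 0.7309
p₀ = P(outcome | unexposed) = 1062/2743 = 0.38717
Under exogeneity and monotonicity, PS = (p₁ − p₀) / (1 − p₀).
PS = (0.7309 − 0.38717) / (1 − 0.38717) = 0.34373 / 0.61283 ≈ 0.5609

PS ≈ 0.561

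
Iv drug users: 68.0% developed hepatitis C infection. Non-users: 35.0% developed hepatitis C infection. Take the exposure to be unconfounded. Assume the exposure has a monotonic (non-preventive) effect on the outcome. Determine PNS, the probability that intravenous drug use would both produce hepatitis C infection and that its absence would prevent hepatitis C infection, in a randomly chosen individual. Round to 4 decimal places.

PNS ≈ 0.3300

p₁ = 0.68, p₀ = 0.35.
Under exogeneity and monotonicity, PNS = p₁ − p₀.
PNS = 0.68 − 0.35 = 0.33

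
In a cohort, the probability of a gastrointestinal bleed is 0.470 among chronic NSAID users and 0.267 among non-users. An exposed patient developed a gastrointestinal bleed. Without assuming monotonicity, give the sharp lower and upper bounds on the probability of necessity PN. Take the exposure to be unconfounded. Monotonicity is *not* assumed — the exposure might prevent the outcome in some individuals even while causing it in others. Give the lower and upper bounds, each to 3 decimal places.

Let p₁ = 0.47, p₀ = 0.267.
Under exogeneity alone the bounds on PN are max{0,(p₁−p₀)/p₁} ≤ PN ≤ min{1,(1−p₀)/p₁}.
  lower = (p₁ − p₀)/p₁ = 0.203 / 0.47 ≈ 0.4319
  upper = min{1, (1 − p₀)/p₁} = 0.733 / 0.47 ≈ 1.5596 → capped at 1

0.432 ≤ PN ≤ 1.000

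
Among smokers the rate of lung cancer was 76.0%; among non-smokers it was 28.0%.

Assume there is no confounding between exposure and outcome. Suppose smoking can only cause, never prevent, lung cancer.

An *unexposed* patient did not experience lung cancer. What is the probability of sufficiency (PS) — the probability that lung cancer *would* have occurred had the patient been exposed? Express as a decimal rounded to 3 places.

PS ≈ 0.667

p₁ = 0.76, p₀ = 0.28.
Under exogeneity and monotonicity, PS = (p₁ − p₀) / (1 − p₀).
PS = (0.76 − 0.28) / (1 − 0.28) = 0.48 / 0.72 ≈ 0.6667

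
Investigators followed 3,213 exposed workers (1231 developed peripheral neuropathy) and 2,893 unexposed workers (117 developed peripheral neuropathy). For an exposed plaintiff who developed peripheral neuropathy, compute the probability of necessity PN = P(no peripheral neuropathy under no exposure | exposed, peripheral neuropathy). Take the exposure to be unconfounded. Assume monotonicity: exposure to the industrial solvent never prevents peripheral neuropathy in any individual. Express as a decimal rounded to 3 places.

p₁ = P(outcome | exposed) = 1231/3213 = 0.38313
p₀ = P(outcome | unexposed) = 117/2893 = 0.040442
Under exogeneity and monotonicity, PN = (p₁ − p₀) / p₁.
PN = (0.38313 − 0.040442) / 0.38313 = 0.34269 / 0.38313 ≈ 0.8944

PN ≈ 0.894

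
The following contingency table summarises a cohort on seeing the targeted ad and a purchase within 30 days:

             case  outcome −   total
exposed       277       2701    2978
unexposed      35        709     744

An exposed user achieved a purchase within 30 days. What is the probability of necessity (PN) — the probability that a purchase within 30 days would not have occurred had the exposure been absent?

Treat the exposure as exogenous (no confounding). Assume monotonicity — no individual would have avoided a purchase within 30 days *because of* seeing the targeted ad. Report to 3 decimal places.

PN ≈ 0.494

p₁ = P(outcome | exposed) = 277/2978 = 0.093015
p₀ = P(outcome | unexposed) = 35/744 = 0.047043
Under exogeneity and monotonicity, PN = (p₁ − p₀) / p₁.
PN = (0.093015 − 0.047043) / 0.093015 = 0.045972 / 0.093015 ≈ 0.4942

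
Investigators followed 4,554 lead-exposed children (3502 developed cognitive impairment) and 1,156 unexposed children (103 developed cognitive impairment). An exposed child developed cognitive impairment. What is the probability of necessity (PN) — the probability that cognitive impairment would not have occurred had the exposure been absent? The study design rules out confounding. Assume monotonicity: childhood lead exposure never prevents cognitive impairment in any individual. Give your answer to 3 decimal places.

PN ≈ 0.884

p₁ = P(outcome | exposed) = 3502/4554 = 0.76899
p₀ = P(outcome | unexposed) = 103/1156 = 0.0891
Under exogeneity and monotonicity, PN = (p₁ − p₀) / p₁.
PN = (0.76899 − 0.0891) / 0.76899 = 0.67989 / 0.76899 ≈ 0.8841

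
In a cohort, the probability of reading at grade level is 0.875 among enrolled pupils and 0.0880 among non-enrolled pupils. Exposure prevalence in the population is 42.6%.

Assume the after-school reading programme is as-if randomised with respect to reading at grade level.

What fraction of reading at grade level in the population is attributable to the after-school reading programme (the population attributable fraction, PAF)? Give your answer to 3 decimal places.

PAF ≈ 0.792

Let p₁ = 0.875, p₀ = 0.088.
Overall risk P(Y=1) = π·p₁ + (1−π)·p₀ = 0.426×0.875 + 0.574×0.088 = 0.42326.
Under exogeneity, PAF = [P(Y=1) − p₀] / P(Y=1).
PAF = (0.42326 − 0.088) / 0.42326 ≈ 0.7921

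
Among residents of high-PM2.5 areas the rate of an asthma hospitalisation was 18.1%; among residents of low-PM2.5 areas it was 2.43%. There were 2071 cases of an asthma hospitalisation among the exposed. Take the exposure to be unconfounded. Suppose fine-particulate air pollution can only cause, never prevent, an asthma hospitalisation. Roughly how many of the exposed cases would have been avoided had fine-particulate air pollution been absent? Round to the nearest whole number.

p₁ = 0.181, p₀ = 0.0243.
PN = (p₁ − p₀)/p₁ = (0.181 − 0.0243) / 0.181 ≈ 0.86575.
Attributable cases ≈ PN × (exposed cases) = 0.86575 × 2071 ≈ 1792.96.

about 1793 cases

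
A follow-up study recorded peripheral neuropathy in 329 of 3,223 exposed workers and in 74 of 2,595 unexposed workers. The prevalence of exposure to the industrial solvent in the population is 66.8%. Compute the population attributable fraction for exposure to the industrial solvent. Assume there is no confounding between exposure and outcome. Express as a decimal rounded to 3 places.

p₁ = P(outcome | exposed) = 329/3223 = 0.10208
p₀ = P(outcome | unexposed) = 74/2595 = 0.028516
Overall risk P(Y=1) = π·p₁ + (1−π)·p₀ = 0.668×0.10208 + 0.332×0.028516 = 0.077656.
Under exogeneity, PAF = [P(Y=1) − p₀] / P(Y=1).
PAF = (0.077656 − 0.028516) / 0.077656 ≈ 0.6328

PAF ≈ 0.633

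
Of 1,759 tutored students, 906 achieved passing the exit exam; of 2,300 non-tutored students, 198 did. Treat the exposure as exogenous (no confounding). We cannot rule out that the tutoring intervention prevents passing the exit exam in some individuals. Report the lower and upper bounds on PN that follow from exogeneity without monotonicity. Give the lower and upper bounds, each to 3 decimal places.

0.833 ≤ PN ≤ 1.000

p₁ = P(outcome | exposed) = 906/1759 = 0.51507
p₀ = P(outcome | unexposed) = 198/2300 = 0.086087
Under exogeneity alone the bounds on PN are max{0,(p₁−p₀)/p₁} ≤ PN ≤ min{1,(1−p₀)/p₁}.
  lower = (p₁ − p₀)/p₁ = 0.42898 / 0.51507 ≈ 0.8329
  upper = min{1, (1 − p₀)/p₁} = 0.91391 / 0.51507 ≈ 1.7744 → capped at 1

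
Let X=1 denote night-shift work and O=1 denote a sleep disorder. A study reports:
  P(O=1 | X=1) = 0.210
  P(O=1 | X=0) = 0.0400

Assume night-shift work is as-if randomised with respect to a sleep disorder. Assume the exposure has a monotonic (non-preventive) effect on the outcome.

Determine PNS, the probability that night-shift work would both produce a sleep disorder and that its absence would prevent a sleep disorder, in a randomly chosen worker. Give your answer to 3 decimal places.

Let p₁ = 0.21, p₀ = 0.04.
Under exogeneity and monotonicity, PNS = p₁ − p₀.
PNS = 0.21 − 0.04 = 0.17

PNS ≈ 0.170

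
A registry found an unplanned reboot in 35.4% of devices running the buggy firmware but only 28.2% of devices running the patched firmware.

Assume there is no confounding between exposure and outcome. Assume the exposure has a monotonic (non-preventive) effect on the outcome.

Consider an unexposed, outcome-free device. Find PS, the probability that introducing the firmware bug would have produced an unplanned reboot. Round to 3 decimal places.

p₁ = 0.354, p₀ = 0.282.
Under exogeneity and monotonicity, PS = (p₁ − p₀) / (1 − p₀).
PS = (0.354 − 0.282) / (1 − 0.282) = 0.072 / 0.718 ≈ 0.1003

PS ≈ 0.100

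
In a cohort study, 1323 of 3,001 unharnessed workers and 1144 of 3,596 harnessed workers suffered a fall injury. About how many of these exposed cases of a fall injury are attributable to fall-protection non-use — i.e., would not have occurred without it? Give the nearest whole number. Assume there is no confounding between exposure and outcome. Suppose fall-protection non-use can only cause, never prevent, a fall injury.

about 368 cases

p₁ = P(outcome | exposed) = 1323/3001 = 0.44085
p₀ = P(outcome | unexposed) = 1144/3596 = 0.31813
PN = (p₁ − p₀)/p₁ = (0.44085 − 0.31813) / 0.44085 ≈ 0.27837.
Attributable cases ≈ PN × (exposed cases) = 0.27837 × 1323 ≈ 368.29.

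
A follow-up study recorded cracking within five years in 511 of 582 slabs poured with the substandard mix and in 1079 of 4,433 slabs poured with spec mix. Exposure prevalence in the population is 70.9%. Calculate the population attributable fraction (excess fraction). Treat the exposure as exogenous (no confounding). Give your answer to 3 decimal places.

PAF ≈ 0.649

p₁ = P(outcome | exposed) = 511/582 = 0.87801
p₀ = P(outcome | unexposed) = 1079/4433 = 0.2434
Overall risk P(Y=1) = π·p₁ + (1−π)·p₀ = 0.709×0.87801 + 0.291×0.2434 = 0.69334.
Under exogeneity, PAF = [P(Y=1) − p₀] / P(Y=1).
PAF = (0.69334 − 0.2434) / 0.69334 ≈ 0.6489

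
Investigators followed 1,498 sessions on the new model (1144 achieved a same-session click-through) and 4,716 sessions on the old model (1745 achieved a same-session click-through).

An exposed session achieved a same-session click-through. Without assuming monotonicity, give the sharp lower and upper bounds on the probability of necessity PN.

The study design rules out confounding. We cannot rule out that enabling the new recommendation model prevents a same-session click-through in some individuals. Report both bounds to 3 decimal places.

p₁ = P(outcome | exposed) = 1144/1498 = 0.76368
p₀ = P(outcome | unexposed) = 1745/4716 = 0.37002
Under exogeneity alone the bounds on PN are max{0,(p₁−p₀)/p₁} ≤ PN ≤ min{1,(1−p₀)/p₁}.
  lower = (p₁ − p₀)/p₁ = 0.39367 / 0.76368 ≈ 0.5155
  upper = min{1, (1 − p₀)/p₁} = 0.62998 / 0.76368 ≈ 0.8249

0.515 ≤ PN ≤ 0.825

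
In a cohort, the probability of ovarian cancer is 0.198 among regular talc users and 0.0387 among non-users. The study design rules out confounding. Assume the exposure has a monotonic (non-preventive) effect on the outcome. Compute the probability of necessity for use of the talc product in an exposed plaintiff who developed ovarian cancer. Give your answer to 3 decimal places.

Let p₁ = 0.198, p₀ = 0.0387.
Under exogeneity and monotonicity, PN = (p₁ − p₀) / p₁.
PN = (0.198 − 0.0387) / 0.198 = 0.1593 / 0.198 ≈ 0.8045

PN ≈ 0.805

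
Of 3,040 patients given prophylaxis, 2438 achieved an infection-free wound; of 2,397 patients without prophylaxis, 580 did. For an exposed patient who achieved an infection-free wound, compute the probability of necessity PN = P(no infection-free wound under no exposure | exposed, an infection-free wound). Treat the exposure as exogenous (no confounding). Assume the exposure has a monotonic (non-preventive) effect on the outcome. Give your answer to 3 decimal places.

PN ≈ 0.698

p₁ = P(outcome | exposed) = 2438/3040 = 0.80197
p₀ = P(outcome | unexposed) = 580/2397 = 0.24197
Under exogeneity and monotonicity, PN = (p₁ − p₀) / p₁.
PN = (0.80197 − 0.24197) / 0.80197 = 0.56 / 0.80197 ≈ 0.6983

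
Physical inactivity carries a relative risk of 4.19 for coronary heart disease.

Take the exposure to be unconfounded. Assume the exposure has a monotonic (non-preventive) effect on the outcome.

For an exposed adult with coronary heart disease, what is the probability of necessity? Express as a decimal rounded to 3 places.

Under exogeneity and monotonicity, PN = (RR − 1) / RR = 1 − 1/RR.
PN = (4.19 − 1) / 4.19 = 3.19 / 4.19 ≈ 0.7613

PN ≈ 0.761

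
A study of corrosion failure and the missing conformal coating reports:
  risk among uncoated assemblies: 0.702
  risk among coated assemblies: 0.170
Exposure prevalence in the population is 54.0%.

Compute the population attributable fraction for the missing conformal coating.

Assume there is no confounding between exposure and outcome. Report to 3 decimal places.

PAF ≈ 0.628

Let p₁ = 0.702, p₀ = 0.17.
Overall risk P(Y=1) = π·p₁ + (1−π)·p₀ = 0.54×0.702 + 0.46×0.17 = 0.45728.
Under exogeneity, PAF = [P(Y=1) − p₀] / P(Y=1).
PAF = (0.45728 − 0.17) / 0.45728 ≈ 0.6282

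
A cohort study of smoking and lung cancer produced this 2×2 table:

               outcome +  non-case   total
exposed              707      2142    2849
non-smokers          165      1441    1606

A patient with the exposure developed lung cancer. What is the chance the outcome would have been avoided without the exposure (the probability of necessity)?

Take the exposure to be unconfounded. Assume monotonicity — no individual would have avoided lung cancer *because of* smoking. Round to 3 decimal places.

PN ≈ 0.586

p₁ = P(outcome | exposed) = 707/2849 = 0.24816
p₀ = P(outcome | unexposed) = 165/1606 = 0.10274
Under exogeneity and monotonicity, PN = (p₁ − p₀) / p₁.
PN = (0.24816 − 0.10274) / 0.24816 = 0.14542 / 0.24816 ≈ 0.5860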